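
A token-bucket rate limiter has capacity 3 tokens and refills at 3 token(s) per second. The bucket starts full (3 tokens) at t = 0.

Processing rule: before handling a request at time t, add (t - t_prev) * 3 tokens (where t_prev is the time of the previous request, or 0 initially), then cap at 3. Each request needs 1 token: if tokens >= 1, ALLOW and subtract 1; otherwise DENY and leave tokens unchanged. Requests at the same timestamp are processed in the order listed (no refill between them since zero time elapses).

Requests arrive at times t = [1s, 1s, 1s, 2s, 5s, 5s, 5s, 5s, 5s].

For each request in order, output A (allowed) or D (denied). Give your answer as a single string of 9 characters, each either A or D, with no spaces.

Answer: AAAAAAADD

Derivation:
Simulating step by step:
  req#1 t=1s: ALLOW
  req#2 t=1s: ALLOW
  req#3 t=1s: ALLOW
  req#4 t=2s: ALLOW
  req#5 t=5s: ALLOW
  req#6 t=5s: ALLOW
  req#7 t=5s: ALLOW
  req#8 t=5s: DENY
  req#9 t=5s: DENY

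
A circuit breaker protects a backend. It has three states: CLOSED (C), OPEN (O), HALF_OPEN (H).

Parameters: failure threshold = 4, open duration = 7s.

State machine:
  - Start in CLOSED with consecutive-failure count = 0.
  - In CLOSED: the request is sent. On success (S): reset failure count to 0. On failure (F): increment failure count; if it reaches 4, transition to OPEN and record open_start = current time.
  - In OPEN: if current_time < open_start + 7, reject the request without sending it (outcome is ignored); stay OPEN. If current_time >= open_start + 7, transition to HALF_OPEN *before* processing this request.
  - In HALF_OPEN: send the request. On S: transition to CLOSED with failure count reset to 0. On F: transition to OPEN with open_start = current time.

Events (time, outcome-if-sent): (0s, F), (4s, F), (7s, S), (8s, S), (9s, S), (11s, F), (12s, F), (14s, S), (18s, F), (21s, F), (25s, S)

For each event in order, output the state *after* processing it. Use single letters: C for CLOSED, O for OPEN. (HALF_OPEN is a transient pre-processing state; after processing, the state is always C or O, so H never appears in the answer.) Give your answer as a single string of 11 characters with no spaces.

Answer: CCCCCCCCCCC

Derivation:
State after each event:
  event#1 t=0s outcome=F: state=CLOSED
  event#2 t=4s outcome=F: state=CLOSED
  event#3 t=7s outcome=S: state=CLOSED
  event#4 t=8s outcome=S: state=CLOSED
  event#5 t=9s outcome=S: state=CLOSED
  event#6 t=11s outcome=F: state=CLOSED
  event#7 t=12s outcome=F: state=CLOSED
  event#8 t=14s outcome=S: state=CLOSED
  event#9 t=18s outcome=F: state=CLOSED
  event#10 t=21s outcome=F: state=CLOSED
  event#11 t=25s outcome=S: state=CLOSED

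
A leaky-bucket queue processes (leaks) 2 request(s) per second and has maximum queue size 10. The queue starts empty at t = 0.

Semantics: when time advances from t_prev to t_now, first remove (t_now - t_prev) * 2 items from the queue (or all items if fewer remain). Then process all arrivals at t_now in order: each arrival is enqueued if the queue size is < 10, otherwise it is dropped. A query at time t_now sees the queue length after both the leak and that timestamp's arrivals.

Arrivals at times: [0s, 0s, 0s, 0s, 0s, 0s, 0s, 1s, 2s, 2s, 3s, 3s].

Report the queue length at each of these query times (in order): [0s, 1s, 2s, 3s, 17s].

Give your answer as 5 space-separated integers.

Queue lengths at query times:
  query t=0s: backlog = 7
  query t=1s: backlog = 6
  query t=2s: backlog = 6
  query t=3s: backlog = 6
  query t=17s: backlog = 0

Answer: 7 6 6 6 0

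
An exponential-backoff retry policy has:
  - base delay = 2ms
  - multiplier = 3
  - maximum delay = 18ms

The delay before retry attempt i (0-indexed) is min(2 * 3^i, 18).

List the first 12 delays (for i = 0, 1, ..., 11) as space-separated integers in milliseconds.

Computing each delay:
  i=0: min(2*3^0, 18) = 2
  i=1: min(2*3^1, 18) = 6
  i=2: min(2*3^2, 18) = 18
  i=3: min(2*3^3, 18) = 18
  i=4: min(2*3^4, 18) = 18
  i=5: min(2*3^5, 18) = 18
  i=6: min(2*3^6, 18) = 18
  i=7: min(2*3^7, 18) = 18
  i=8: min(2*3^8, 18) = 18
  i=9: min(2*3^9, 18) = 18
  i=10: min(2*3^10, 18) = 18
  i=11: min(2*3^11, 18) = 18

Answer: 2 6 18 18 18 18 18 18 18 18 18 18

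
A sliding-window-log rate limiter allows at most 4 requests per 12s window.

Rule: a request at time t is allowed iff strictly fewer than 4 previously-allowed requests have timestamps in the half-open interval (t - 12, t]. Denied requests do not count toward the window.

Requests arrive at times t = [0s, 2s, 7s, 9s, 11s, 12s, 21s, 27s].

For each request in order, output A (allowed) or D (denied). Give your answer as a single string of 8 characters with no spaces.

Answer: AAAADAAA

Derivation:
Tracking allowed requests in the window:
  req#1 t=0s: ALLOW
  req#2 t=2s: ALLOW
  req#3 t=7s: ALLOW
  req#4 t=9s: ALLOW
  req#5 t=11s: DENY
  req#6 t=12s: ALLOW
  req#7 t=21s: ALLOW
  req#8 t=27s: ALLOW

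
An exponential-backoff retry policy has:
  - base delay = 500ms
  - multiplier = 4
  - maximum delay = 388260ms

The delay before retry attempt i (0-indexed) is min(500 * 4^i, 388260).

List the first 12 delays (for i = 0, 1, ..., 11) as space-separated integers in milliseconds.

Computing each delay:
  i=0: min(500*4^0, 388260) = 500
  i=1: min(500*4^1, 388260) = 2000
  i=2: min(500*4^2, 388260) = 8000
  i=3: min(500*4^3, 388260) = 32000
  i=4: min(500*4^4, 388260) = 128000
  i=5: min(500*4^5, 388260) = 388260
  i=6: min(500*4^6, 388260) = 388260
  i=7: min(500*4^7, 388260) = 388260
  i=8: min(500*4^8, 388260) = 388260
  i=9: min(500*4^9, 388260) = 388260
  i=10: min(500*4^10, 388260) = 388260
  i=11: min(500*4^11, 388260) = 388260

Answer: 500 2000 8000 32000 128000 388260 388260 388260 388260 388260 388260 388260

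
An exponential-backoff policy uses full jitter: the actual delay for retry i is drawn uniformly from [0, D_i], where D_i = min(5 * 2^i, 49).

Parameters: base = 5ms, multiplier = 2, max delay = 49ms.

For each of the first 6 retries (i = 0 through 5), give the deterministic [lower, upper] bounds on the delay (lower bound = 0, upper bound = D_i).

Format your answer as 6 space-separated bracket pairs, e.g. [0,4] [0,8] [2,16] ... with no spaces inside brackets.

Answer: [0,5] [0,10] [0,20] [0,40] [0,49] [0,49]

Derivation:
Computing bounds per retry:
  i=0: D_i=min(5*2^0,49)=5, bounds=[0,5]
  i=1: D_i=min(5*2^1,49)=10, bounds=[0,10]
  i=2: D_i=min(5*2^2,49)=20, bounds=[0,20]
  i=3: D_i=min(5*2^3,49)=40, bounds=[0,40]
  i=4: D_i=min(5*2^4,49)=49, bounds=[0,49]
  i=5: D_i=min(5*2^5,49)=49, bounds=[0,49]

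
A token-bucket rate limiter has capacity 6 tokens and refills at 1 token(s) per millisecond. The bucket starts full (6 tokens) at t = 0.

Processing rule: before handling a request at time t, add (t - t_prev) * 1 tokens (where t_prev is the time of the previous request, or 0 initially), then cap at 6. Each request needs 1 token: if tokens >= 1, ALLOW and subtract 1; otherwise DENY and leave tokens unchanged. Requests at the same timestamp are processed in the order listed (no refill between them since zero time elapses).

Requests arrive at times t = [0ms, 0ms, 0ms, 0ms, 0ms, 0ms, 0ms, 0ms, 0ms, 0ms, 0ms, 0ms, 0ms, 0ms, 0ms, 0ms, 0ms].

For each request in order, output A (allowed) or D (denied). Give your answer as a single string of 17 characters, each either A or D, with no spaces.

Simulating step by step:
  req#1 t=0ms: ALLOW
  req#2 t=0ms: ALLOW
  req#3 t=0ms: ALLOW
  req#4 t=0ms: ALLOW
  req#5 t=0ms: ALLOW
  req#6 t=0ms: ALLOW
  req#7 t=0ms: DENY
  req#8 t=0ms: DENY
  req#9 t=0ms: DENY
  req#10 t=0ms: DENY
  req#11 t=0ms: DENY
  req#12 t=0ms: DENY
  req#13 t=0ms: DENY
  req#14 t=0ms: DENY
  req#15 t=0ms: DENY
  req#16 t=0ms: DENY
  req#17 t=0ms: DENY

Answer: AAAAAADDDDDDDDDDD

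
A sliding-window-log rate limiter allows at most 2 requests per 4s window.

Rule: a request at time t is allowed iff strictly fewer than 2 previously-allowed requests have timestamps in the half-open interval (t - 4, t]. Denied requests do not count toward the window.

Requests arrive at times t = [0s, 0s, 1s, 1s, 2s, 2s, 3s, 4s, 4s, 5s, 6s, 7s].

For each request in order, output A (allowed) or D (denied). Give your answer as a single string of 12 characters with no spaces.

Answer: AADDDDDAADDD

Derivation:
Tracking allowed requests in the window:
  req#1 t=0s: ALLOW
  req#2 t=0s: ALLOW
  req#3 t=1s: DENY
  req#4 t=1s: DENY
  req#5 t=2s: DENY
  req#6 t=2s: DENY
  req#7 t=3s: DENY
  req#8 t=4s: ALLOW
  req#9 t=4s: ALLOW
  req#10 t=5s: DENY
  req#11 t=6s: DENY
  req#12 t=7s: DENY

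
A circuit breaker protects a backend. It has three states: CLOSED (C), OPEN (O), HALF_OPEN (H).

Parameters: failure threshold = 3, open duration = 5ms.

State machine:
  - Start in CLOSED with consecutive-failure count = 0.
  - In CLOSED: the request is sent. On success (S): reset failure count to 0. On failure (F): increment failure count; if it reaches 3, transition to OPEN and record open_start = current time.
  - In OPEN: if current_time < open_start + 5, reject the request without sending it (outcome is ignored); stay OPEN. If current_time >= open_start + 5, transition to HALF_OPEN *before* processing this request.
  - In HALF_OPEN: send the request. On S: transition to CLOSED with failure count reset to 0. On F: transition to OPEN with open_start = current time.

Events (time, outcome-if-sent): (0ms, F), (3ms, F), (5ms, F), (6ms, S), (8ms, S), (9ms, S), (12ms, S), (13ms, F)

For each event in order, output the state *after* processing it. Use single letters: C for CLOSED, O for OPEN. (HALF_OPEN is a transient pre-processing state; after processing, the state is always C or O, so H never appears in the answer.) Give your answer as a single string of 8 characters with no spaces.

Answer: CCOOOOCC

Derivation:
State after each event:
  event#1 t=0ms outcome=F: state=CLOSED
  event#2 t=3ms outcome=F: state=CLOSED
  event#3 t=5ms outcome=F: state=OPEN
  event#4 t=6ms outcome=S: state=OPEN
  event#5 t=8ms outcome=S: state=OPEN
  event#6 t=9ms outcome=S: state=OPEN
  event#7 t=12ms outcome=S: state=CLOSED
  event#8 t=13ms outcome=F: state=CLOSED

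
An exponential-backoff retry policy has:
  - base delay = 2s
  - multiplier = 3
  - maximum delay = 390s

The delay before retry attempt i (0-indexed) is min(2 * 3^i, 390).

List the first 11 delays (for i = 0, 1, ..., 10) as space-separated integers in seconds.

Computing each delay:
  i=0: min(2*3^0, 390) = 2
  i=1: min(2*3^1, 390) = 6
  i=2: min(2*3^2, 390) = 18
  i=3: min(2*3^3, 390) = 54
  i=4: min(2*3^4, 390) = 162
  i=5: min(2*3^5, 390) = 390
  i=6: min(2*3^6, 390) = 390
  i=7: min(2*3^7, 390) = 390
  i=8: min(2*3^8, 390) = 390
  i=9: min(2*3^9, 390) = 390
  i=10: min(2*3^10, 390) = 390

Answer: 2 6 18 54 162 390 390 390 390 390 390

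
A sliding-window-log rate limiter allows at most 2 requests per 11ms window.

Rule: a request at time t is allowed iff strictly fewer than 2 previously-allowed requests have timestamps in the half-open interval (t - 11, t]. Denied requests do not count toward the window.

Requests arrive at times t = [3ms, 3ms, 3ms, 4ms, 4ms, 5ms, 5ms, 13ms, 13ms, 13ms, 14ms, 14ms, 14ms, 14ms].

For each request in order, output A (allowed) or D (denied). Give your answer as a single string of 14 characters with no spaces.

Tracking allowed requests in the window:
  req#1 t=3ms: ALLOW
  req#2 t=3ms: ALLOW
  req#3 t=3ms: DENY
  req#4 t=4ms: DENY
  req#5 t=4ms: DENY
  req#6 t=5ms: DENY
  req#7 t=5ms: DENY
  req#8 t=13ms: DENY
  req#9 t=13ms: DENY
  req#10 t=13ms: DENY
  req#11 t=14ms: ALLOW
  req#12 t=14ms: ALLOW
  req#13 t=14ms: DENY
  req#14 t=14ms: DENY

Answer: AADDDDDDDDAADD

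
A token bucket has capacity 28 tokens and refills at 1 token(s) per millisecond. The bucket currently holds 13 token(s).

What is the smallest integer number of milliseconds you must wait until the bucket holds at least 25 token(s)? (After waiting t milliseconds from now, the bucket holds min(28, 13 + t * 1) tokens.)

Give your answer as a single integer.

Answer: 12

Derivation:
Need 13 + t * 1 >= 25, so t >= 12/1.
Smallest integer t = ceil(12/1) = 12.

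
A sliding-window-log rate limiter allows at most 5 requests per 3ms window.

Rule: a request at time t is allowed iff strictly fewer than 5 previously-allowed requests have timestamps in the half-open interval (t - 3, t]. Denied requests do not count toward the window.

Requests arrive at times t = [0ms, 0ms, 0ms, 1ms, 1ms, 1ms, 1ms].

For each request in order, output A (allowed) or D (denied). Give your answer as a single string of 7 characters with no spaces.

Answer: AAAAADD

Derivation:
Tracking allowed requests in the window:
  req#1 t=0ms: ALLOW
  req#2 t=0ms: ALLOW
  req#3 t=0ms: ALLOW
  req#4 t=1ms: ALLOW
  req#5 t=1ms: ALLOW
  req#6 t=1ms: DENY
  req#7 t=1ms: DENY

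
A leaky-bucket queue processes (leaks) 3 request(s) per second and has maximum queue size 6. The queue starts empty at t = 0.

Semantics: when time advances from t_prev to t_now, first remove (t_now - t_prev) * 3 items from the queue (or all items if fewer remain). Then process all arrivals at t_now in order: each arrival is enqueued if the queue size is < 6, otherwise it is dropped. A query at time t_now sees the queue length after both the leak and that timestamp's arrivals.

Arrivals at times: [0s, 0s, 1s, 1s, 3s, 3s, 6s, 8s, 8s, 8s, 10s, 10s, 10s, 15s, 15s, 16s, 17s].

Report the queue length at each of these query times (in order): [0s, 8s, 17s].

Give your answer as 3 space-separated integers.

Queue lengths at query times:
  query t=0s: backlog = 2
  query t=8s: backlog = 3
  query t=17s: backlog = 1

Answer: 2 3 1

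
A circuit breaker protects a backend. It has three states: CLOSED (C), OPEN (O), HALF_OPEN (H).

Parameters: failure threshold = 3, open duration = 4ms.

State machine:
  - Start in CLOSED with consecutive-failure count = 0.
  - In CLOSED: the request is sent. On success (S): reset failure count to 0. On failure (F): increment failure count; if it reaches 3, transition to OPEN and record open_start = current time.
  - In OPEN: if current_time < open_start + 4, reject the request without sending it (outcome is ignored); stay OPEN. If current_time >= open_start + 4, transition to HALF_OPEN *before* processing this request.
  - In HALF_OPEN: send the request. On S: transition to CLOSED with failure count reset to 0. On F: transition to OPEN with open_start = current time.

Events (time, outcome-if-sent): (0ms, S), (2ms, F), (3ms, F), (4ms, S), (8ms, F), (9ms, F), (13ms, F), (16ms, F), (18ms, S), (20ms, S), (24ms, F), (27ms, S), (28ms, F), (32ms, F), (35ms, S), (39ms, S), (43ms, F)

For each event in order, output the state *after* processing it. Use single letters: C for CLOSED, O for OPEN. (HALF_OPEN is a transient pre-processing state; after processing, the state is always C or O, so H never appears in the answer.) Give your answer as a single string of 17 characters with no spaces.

Answer: CCCCCCOOCCCCCCCCC

Derivation:
State after each event:
  event#1 t=0ms outcome=S: state=CLOSED
  event#2 t=2ms outcome=F: state=CLOSED
  event#3 t=3ms outcome=F: state=CLOSED
  event#4 t=4ms outcome=S: state=CLOSED
  event#5 t=8ms outcome=F: state=CLOSED
  event#6 t=9ms outcome=F: state=CLOSED
  event#7 t=13ms outcome=F: state=OPEN
  event#8 t=16ms outcome=F: state=OPEN
  event#9 t=18ms outcome=S: state=CLOSED
  event#10 t=20ms outcome=S: state=CLOSED
  event#11 t=24ms outcome=F: state=CLOSED
  event#12 t=27ms outcome=S: state=CLOSED
  event#13 t=28ms outcome=F: state=CLOSED
  event#14 t=32ms outcome=F: state=CLOSED
  event#15 t=35ms outcome=S: state=CLOSED
  event#16 t=39ms outcome=S: state=CLOSED
  event#17 t=43ms outcome=F: state=CLOSED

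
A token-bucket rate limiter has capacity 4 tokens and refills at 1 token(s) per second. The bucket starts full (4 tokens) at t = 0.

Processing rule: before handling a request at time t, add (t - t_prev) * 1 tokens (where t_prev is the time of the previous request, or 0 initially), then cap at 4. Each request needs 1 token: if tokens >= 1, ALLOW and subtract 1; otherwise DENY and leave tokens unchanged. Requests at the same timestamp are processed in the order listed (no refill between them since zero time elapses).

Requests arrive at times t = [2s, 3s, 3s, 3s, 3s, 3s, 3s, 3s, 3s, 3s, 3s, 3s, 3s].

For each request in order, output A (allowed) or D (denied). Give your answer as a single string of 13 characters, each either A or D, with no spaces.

Simulating step by step:
  req#1 t=2s: ALLOW
  req#2 t=3s: ALLOW
  req#3 t=3s: ALLOW
  req#4 t=3s: ALLOW
  req#5 t=3s: ALLOW
  req#6 t=3s: DENY
  req#7 t=3s: DENY
  req#8 t=3s: DENY
  req#9 t=3s: DENY
  req#10 t=3s: DENY
  req#11 t=3s: DENY
  req#12 t=3s: DENY
  req#13 t=3s: DENY

Answer: AAAAADDDDDDDD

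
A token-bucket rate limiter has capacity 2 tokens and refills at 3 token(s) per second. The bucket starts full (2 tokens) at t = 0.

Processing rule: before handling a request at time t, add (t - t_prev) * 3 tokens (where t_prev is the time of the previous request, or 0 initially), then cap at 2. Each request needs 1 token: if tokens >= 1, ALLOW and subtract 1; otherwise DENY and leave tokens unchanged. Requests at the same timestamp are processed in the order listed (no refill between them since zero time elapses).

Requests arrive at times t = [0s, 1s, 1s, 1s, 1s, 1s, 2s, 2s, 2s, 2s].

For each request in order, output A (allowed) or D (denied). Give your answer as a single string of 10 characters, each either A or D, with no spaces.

Answer: AAADDDAADD

Derivation:
Simulating step by step:
  req#1 t=0s: ALLOW
  req#2 t=1s: ALLOW
  req#3 t=1s: ALLOW
  req#4 t=1s: DENY
  req#5 t=1s: DENY
  req#6 t=1s: DENY
  req#7 t=2s: ALLOW
  req#8 t=2s: ALLOW
  req#9 t=2s: DENY
  req#10 t=2s: DENY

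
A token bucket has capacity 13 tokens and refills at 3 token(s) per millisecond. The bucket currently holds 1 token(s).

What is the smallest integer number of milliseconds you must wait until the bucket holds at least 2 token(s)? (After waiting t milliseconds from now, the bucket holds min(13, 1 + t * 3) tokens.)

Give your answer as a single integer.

Need 1 + t * 3 >= 2, so t >= 1/3.
Smallest integer t = ceil(1/3) = 1.

Answer: 1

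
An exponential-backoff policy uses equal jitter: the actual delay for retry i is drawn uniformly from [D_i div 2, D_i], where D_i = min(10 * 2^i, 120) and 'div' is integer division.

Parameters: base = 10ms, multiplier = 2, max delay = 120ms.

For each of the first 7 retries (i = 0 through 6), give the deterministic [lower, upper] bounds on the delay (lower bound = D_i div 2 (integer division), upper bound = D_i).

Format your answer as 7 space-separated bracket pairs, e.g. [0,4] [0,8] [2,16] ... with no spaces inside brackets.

Computing bounds per retry:
  i=0: D_i=min(10*2^0,120)=10, bounds=[5,10]
  i=1: D_i=min(10*2^1,120)=20, bounds=[10,20]
  i=2: D_i=min(10*2^2,120)=40, bounds=[20,40]
  i=3: D_i=min(10*2^3,120)=80, bounds=[40,80]
  i=4: D_i=min(10*2^4,120)=120, bounds=[60,120]
  i=5: D_i=min(10*2^5,120)=120, bounds=[60,120]
  i=6: D_i=min(10*2^6,120)=120, bounds=[60,120]

Answer: [5,10] [10,20] [20,40] [40,80] [60,120] [60,120] [60,120]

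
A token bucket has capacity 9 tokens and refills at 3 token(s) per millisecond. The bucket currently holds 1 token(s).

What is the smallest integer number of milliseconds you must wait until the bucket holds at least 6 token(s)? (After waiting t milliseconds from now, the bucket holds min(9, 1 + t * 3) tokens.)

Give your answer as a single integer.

Need 1 + t * 3 >= 6, so t >= 5/3.
Smallest integer t = ceil(5/3) = 2.

Answer: 2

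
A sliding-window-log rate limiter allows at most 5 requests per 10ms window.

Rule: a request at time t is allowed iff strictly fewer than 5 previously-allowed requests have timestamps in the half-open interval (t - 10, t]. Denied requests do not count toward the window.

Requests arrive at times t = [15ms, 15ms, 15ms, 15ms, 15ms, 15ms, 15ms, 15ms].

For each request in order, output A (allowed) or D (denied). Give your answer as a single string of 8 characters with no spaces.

Tracking allowed requests in the window:
  req#1 t=15ms: ALLOW
  req#2 t=15ms: ALLOW
  req#3 t=15ms: ALLOW
  req#4 t=15ms: ALLOW
  req#5 t=15ms: ALLOW
  req#6 t=15ms: DENY
  req#7 t=15ms: DENY
  req#8 t=15ms: DENY

Answer: AAAAADDD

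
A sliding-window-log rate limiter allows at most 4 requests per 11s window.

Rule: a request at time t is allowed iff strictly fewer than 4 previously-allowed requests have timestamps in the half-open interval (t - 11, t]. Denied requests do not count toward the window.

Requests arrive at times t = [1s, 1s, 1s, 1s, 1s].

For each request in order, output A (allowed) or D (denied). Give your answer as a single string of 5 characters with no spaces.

Answer: AAAAD

Derivation:
Tracking allowed requests in the window:
  req#1 t=1s: ALLOW
  req#2 t=1s: ALLOW
  req#3 t=1s: ALLOW
  req#4 t=1s: ALLOW
  req#5 t=1s: DENY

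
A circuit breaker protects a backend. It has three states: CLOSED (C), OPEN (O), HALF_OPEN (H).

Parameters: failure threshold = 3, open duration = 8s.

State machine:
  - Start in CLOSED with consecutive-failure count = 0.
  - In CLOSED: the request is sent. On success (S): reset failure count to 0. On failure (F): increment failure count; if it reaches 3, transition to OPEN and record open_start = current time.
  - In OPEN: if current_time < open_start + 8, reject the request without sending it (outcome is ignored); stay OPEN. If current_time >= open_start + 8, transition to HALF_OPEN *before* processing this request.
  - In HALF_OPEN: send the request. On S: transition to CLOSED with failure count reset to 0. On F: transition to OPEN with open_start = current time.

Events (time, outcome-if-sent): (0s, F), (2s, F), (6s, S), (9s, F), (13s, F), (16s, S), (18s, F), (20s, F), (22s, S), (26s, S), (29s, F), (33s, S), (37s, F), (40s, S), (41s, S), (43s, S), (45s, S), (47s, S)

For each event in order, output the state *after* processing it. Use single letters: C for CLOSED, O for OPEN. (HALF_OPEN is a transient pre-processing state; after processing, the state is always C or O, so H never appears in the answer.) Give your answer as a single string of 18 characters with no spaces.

State after each event:
  event#1 t=0s outcome=F: state=CLOSED
  event#2 t=2s outcome=F: state=CLOSED
  event#3 t=6s outcome=S: state=CLOSED
  event#4 t=9s outcome=F: state=CLOSED
  event#5 t=13s outcome=F: state=CLOSED
  event#6 t=16s outcome=S: state=CLOSED
  event#7 t=18s outcome=F: state=CLOSED
  event#8 t=20s outcome=F: state=CLOSED
  event#9 t=22s outcome=S: state=CLOSED
  event#10 t=26s outcome=S: state=CLOSED
  event#11 t=29s outcome=F: state=CLOSED
  event#12 t=33s outcome=S: state=CLOSED
  event#13 t=37s outcome=F: state=CLOSED
  event#14 t=40s outcome=S: state=CLOSED
  event#15 t=41s outcome=S: state=CLOSED
  event#16 t=43s outcome=S: state=CLOSED
  event#17 t=45s outcome=S: state=CLOSED
  event#18 t=47s outcome=S: state=CLOSED

Answer: CCCCCCCCCCCCCCCCCC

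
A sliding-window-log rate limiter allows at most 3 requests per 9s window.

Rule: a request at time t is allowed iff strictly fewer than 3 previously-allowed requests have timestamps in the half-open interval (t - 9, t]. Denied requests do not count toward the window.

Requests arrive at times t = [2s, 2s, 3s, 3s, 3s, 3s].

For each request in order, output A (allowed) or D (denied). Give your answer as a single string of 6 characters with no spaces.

Tracking allowed requests in the window:
  req#1 t=2s: ALLOW
  req#2 t=2s: ALLOW
  req#3 t=3s: ALLOW
  req#4 t=3s: DENY
  req#5 t=3s: DENY
  req#6 t=3s: DENY

Answer: AAADDD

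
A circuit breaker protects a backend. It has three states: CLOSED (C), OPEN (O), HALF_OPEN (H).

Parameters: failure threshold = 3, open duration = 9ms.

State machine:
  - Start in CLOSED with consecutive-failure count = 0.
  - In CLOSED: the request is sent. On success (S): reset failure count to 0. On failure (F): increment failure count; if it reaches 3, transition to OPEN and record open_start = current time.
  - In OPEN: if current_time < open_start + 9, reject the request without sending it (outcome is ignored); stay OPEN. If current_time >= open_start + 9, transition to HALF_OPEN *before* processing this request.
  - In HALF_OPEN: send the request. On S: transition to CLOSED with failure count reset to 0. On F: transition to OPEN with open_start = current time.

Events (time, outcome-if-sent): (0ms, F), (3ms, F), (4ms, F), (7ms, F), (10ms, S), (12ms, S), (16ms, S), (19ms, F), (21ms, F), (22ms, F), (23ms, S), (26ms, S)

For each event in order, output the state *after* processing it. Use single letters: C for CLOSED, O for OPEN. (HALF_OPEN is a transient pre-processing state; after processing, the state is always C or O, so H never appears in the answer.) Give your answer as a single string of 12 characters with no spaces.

Answer: CCOOOOCCCOOO

Derivation:
State after each event:
  event#1 t=0ms outcome=F: state=CLOSED
  event#2 t=3ms outcome=F: state=CLOSED
  event#3 t=4ms outcome=F: state=OPEN
  event#4 t=7ms outcome=F: state=OPEN
  event#5 t=10ms outcome=S: state=OPEN
  event#6 t=12ms outcome=S: state=OPEN
  event#7 t=16ms outcome=S: state=CLOSED
  event#8 t=19ms outcome=F: state=CLOSED
  event#9 t=21ms outcome=F: state=CLOSED
  event#10 t=22ms outcome=F: state=OPEN
  event#11 t=23ms outcome=S: state=OPEN
  event#12 t=26ms outcome=S: state=OPEN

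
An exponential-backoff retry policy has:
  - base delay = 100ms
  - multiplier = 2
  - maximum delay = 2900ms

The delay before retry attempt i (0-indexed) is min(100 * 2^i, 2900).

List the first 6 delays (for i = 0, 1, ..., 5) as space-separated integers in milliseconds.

Computing each delay:
  i=0: min(100*2^0, 2900) = 100
  i=1: min(100*2^1, 2900) = 200
  i=2: min(100*2^2, 2900) = 400
  i=3: min(100*2^3, 2900) = 800
  i=4: min(100*2^4, 2900) = 1600
  i=5: min(100*2^5, 2900) = 2900

Answer: 100 200 400 800 1600 2900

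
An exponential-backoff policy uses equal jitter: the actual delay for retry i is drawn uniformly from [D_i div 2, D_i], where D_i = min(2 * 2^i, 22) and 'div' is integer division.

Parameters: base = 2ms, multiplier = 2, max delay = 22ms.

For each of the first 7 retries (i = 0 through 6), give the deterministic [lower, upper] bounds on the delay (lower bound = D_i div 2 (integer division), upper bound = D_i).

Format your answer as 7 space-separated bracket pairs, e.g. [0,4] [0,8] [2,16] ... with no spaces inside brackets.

Computing bounds per retry:
  i=0: D_i=min(2*2^0,22)=2, bounds=[1,2]
  i=1: D_i=min(2*2^1,22)=4, bounds=[2,4]
  i=2: D_i=min(2*2^2,22)=8, bounds=[4,8]
  i=3: D_i=min(2*2^3,22)=16, bounds=[8,16]
  i=4: D_i=min(2*2^4,22)=22, bounds=[11,22]
  i=5: D_i=min(2*2^5,22)=22, bounds=[11,22]
  i=6: D_i=min(2*2^6,22)=22, bounds=[11,22]

Answer: [1,2] [2,4] [4,8] [8,16] [11,22] [11,22] [11,22]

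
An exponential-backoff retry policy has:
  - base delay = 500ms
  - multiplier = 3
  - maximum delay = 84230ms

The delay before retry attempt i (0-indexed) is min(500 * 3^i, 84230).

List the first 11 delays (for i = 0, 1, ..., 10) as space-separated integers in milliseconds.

Computing each delay:
  i=0: min(500*3^0, 84230) = 500
  i=1: min(500*3^1, 84230) = 1500
  i=2: min(500*3^2, 84230) = 4500
  i=3: min(500*3^3, 84230) = 13500
  i=4: min(500*3^4, 84230) = 40500
  i=5: min(500*3^5, 84230) = 84230
  i=6: min(500*3^6, 84230) = 84230
  i=7: min(500*3^7, 84230) = 84230
  i=8: min(500*3^8, 84230) = 84230
  i=9: min(500*3^9, 84230) = 84230
  i=10: min(500*3^10, 84230) = 84230

Answer: 500 1500 4500 13500 40500 84230 84230 84230 84230 84230 84230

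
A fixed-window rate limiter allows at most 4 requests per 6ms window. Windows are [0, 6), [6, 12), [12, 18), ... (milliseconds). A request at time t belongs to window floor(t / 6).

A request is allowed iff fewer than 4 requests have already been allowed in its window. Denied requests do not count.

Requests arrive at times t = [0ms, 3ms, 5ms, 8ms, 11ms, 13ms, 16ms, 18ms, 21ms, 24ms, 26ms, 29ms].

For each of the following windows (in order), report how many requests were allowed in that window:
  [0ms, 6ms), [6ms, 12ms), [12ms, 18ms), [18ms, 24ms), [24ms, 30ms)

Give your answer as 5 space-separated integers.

Answer: 3 2 2 2 3

Derivation:
Processing requests:
  req#1 t=0ms (window 0): ALLOW
  req#2 t=3ms (window 0): ALLOW
  req#3 t=5ms (window 0): ALLOW
  req#4 t=8ms (window 1): ALLOW
  req#5 t=11ms (window 1): ALLOW
  req#6 t=13ms (window 2): ALLOW
  req#7 t=16ms (window 2): ALLOW
  req#8 t=18ms (window 3): ALLOW
  req#9 t=21ms (window 3): ALLOW
  req#10 t=24ms (window 4): ALLOW
  req#11 t=26ms (window 4): ALLOW
  req#12 t=29ms (window 4): ALLOW

Allowed counts by window: 3 2 2 2 3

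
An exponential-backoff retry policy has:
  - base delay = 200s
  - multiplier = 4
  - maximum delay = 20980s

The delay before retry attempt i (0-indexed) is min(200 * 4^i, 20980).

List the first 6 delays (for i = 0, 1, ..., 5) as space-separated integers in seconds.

Answer: 200 800 3200 12800 20980 20980

Derivation:
Computing each delay:
  i=0: min(200*4^0, 20980) = 200
  i=1: min(200*4^1, 20980) = 800
  i=2: min(200*4^2, 20980) = 3200
  i=3: min(200*4^3, 20980) = 12800
  i=4: min(200*4^4, 20980) = 20980
  i=5: min(200*4^5, 20980) = 20980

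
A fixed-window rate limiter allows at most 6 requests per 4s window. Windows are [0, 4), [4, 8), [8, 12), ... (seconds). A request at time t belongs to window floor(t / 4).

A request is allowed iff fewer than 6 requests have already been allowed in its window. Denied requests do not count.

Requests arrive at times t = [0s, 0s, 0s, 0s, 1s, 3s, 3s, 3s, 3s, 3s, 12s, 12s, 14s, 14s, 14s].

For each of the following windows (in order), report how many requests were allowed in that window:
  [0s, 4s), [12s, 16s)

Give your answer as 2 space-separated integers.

Processing requests:
  req#1 t=0s (window 0): ALLOW
  req#2 t=0s (window 0): ALLOW
  req#3 t=0s (window 0): ALLOW
  req#4 t=0s (window 0): ALLOW
  req#5 t=1s (window 0): ALLOW
  req#6 t=3s (window 0): ALLOW
  req#7 t=3s (window 0): DENY
  req#8 t=3s (window 0): DENY
  req#9 t=3s (window 0): DENY
  req#10 t=3s (window 0): DENY
  req#11 t=12s (window 3): ALLOW
  req#12 t=12s (window 3): ALLOW
  req#13 t=14s (window 3): ALLOW
  req#14 t=14s (window 3): ALLOW
  req#15 t=14s (window 3): ALLOW

Allowed counts by window: 6 5

Answer: 6 5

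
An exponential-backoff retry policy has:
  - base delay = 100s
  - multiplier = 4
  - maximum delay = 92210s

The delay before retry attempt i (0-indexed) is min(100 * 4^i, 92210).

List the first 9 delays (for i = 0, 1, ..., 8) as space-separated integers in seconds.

Answer: 100 400 1600 6400 25600 92210 92210 92210 92210

Derivation:
Computing each delay:
  i=0: min(100*4^0, 92210) = 100
  i=1: min(100*4^1, 92210) = 400
  i=2: min(100*4^2, 92210) = 1600
  i=3: min(100*4^3, 92210) = 6400
  i=4: min(100*4^4, 92210) = 25600
  i=5: min(100*4^5, 92210) = 92210
  i=6: min(100*4^6, 92210) = 92210
  i=7: min(100*4^7, 92210) = 92210
  i=8: min(100*4^8, 92210) = 92210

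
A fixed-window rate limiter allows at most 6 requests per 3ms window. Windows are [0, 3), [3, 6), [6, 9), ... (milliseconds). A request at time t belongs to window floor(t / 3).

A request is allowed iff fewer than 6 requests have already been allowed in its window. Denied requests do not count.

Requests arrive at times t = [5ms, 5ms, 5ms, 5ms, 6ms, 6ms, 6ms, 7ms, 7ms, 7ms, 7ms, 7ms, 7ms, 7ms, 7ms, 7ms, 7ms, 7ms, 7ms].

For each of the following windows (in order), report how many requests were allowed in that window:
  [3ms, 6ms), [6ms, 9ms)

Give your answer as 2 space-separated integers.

Processing requests:
  req#1 t=5ms (window 1): ALLOW
  req#2 t=5ms (window 1): ALLOW
  req#3 t=5ms (window 1): ALLOW
  req#4 t=5ms (window 1): ALLOW
  req#5 t=6ms (window 2): ALLOW
  req#6 t=6ms (window 2): ALLOW
  req#7 t=6ms (window 2): ALLOW
  req#8 t=7ms (window 2): ALLOW
  req#9 t=7ms (window 2): ALLOW
  req#10 t=7ms (window 2): ALLOW
  req#11 t=7ms (window 2): DENY
  req#12 t=7ms (window 2): DENY
  req#13 t=7ms (window 2): DENY
  req#14 t=7ms (window 2): DENY
  req#15 t=7ms (window 2): DENY
  req#16 t=7ms (window 2): DENY
  req#17 t=7ms (window 2): DENY
  req#18 t=7ms (window 2): DENY
  req#19 t=7ms (window 2): DENY

Allowed counts by window: 4 6

Answer: 4 6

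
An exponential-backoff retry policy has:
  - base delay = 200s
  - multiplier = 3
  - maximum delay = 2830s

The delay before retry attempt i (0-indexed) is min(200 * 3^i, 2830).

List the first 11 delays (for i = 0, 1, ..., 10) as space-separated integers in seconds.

Computing each delay:
  i=0: min(200*3^0, 2830) = 200
  i=1: min(200*3^1, 2830) = 600
  i=2: min(200*3^2, 2830) = 1800
  i=3: min(200*3^3, 2830) = 2830
  i=4: min(200*3^4, 2830) = 2830
  i=5: min(200*3^5, 2830) = 2830
  i=6: min(200*3^6, 2830) = 2830
  i=7: min(200*3^7, 2830) = 2830
  i=8: min(200*3^8, 2830) = 2830
  i=9: min(200*3^9, 2830) = 2830
  i=10: min(200*3^10, 2830) = 2830

Answer: 200 600 1800 2830 2830 2830 2830 2830 2830 2830 2830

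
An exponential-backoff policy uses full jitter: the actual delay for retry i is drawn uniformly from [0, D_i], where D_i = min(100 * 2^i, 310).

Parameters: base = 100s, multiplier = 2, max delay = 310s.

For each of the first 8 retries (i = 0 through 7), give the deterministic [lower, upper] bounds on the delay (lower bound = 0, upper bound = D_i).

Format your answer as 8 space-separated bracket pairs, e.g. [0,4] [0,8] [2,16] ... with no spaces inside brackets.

Computing bounds per retry:
  i=0: D_i=min(100*2^0,310)=100, bounds=[0,100]
  i=1: D_i=min(100*2^1,310)=200, bounds=[0,200]
  i=2: D_i=min(100*2^2,310)=310, bounds=[0,310]
  i=3: D_i=min(100*2^3,310)=310, bounds=[0,310]
  i=4: D_i=min(100*2^4,310)=310, bounds=[0,310]
  i=5: D_i=min(100*2^5,310)=310, bounds=[0,310]
  i=6: D_i=min(100*2^6,310)=310, bounds=[0,310]
  i=7: D_i=min(100*2^7,310)=310, bounds=[0,310]

Answer: [0,100] [0,200] [0,310] [0,310] [0,310] [0,310] [0,310] [0,310]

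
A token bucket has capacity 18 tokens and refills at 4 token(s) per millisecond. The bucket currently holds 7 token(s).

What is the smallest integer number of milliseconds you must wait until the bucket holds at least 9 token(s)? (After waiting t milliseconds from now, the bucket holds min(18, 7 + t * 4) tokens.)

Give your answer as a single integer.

Need 7 + t * 4 >= 9, so t >= 2/4.
Smallest integer t = ceil(2/4) = 1.

Answer: 1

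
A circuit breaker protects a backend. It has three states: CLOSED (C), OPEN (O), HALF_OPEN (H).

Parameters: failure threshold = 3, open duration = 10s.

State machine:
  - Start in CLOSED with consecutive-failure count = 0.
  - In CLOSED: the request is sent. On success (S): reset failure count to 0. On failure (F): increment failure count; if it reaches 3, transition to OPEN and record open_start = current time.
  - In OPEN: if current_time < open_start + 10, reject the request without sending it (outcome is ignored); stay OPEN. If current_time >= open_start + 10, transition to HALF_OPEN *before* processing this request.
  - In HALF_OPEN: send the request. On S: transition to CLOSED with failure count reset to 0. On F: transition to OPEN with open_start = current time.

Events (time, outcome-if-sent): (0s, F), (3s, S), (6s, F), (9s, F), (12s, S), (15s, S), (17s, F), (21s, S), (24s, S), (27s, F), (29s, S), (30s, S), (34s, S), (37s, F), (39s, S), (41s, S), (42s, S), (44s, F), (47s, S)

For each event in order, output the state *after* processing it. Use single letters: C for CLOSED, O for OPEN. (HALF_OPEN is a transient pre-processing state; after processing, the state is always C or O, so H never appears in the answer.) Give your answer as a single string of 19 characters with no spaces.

State after each event:
  event#1 t=0s outcome=F: state=CLOSED
  event#2 t=3s outcome=S: state=CLOSED
  event#3 t=6s outcome=F: state=CLOSED
  event#4 t=9s outcome=F: state=CLOSED
  event#5 t=12s outcome=S: state=CLOSED
  event#6 t=15s outcome=S: state=CLOSED
  event#7 t=17s outcome=F: state=CLOSED
  event#8 t=21s outcome=S: state=CLOSED
  event#9 t=24s outcome=S: state=CLOSED
  event#10 t=27s outcome=F: state=CLOSED
  event#11 t=29s outcome=S: state=CLOSED
  event#12 t=30s outcome=S: state=CLOSED
  event#13 t=34s outcome=S: state=CLOSED
  event#14 t=37s outcome=F: state=CLOSED
  event#15 t=39s outcome=S: state=CLOSED
  event#16 t=41s outcome=S: state=CLOSED
  event#17 t=42s outcome=S: state=CLOSED
  event#18 t=44s outcome=F: state=CLOSED
  event#19 t=47s outcome=S: state=CLOSED

Answer: CCCCCCCCCCCCCCCCCCC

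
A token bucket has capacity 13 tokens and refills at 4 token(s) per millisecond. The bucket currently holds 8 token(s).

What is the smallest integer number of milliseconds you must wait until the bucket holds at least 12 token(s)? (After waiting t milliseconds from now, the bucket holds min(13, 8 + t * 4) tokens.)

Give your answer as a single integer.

Need 8 + t * 4 >= 12, so t >= 4/4.
Smallest integer t = ceil(4/4) = 1.

Answer: 1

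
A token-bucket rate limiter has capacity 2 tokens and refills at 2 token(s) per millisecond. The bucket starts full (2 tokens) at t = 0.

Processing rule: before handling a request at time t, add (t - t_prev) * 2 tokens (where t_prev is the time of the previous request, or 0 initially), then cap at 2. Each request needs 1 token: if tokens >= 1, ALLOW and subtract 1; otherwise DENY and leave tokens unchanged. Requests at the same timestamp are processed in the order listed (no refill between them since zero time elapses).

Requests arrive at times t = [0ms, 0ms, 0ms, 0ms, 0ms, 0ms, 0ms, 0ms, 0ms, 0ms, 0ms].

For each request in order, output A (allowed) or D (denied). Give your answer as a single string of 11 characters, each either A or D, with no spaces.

Answer: AADDDDDDDDD

Derivation:
Simulating step by step:
  req#1 t=0ms: ALLOW
  req#2 t=0ms: ALLOW
  req#3 t=0ms: DENY
  req#4 t=0ms: DENY
  req#5 t=0ms: DENY
  req#6 t=0ms: DENY
  req#7 t=0ms: DENY
  req#8 t=0ms: DENY
  req#9 t=0ms: DENY
  req#10 t=0ms: DENY
  req#11 t=0ms: DENY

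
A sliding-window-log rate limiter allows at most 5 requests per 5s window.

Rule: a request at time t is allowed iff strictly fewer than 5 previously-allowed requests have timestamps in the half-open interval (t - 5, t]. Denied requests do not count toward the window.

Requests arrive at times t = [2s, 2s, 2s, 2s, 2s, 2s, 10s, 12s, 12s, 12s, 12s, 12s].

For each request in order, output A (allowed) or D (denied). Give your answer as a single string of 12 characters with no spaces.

Answer: AAAAADAAAAAD

Derivation:
Tracking allowed requests in the window:
  req#1 t=2s: ALLOW
  req#2 t=2s: ALLOW
  req#3 t=2s: ALLOW
  req#4 t=2s: ALLOW
  req#5 t=2s: ALLOW
  req#6 t=2s: DENY
  req#7 t=10s: ALLOW
  req#8 t=12s: ALLOW
  req#9 t=12s: ALLOW
  req#10 t=12s: ALLOW
  req#11 t=12s: ALLOW
  req#12 t=12s: DENY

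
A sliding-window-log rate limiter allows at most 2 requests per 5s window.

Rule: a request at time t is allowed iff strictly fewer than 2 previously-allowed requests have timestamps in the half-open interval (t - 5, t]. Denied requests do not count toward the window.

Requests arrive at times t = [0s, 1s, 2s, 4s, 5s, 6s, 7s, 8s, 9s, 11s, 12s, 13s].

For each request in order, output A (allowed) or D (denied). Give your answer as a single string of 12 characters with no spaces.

Answer: AADDAADDDAAD

Derivation:
Tracking allowed requests in the window:
  req#1 t=0s: ALLOW
  req#2 t=1s: ALLOW
  req#3 t=2s: DENY
  req#4 t=4s: DENY
  req#5 t=5s: ALLOW
  req#6 t=6s: ALLOW
  req#7 t=7s: DENY
  req#8 t=8s: DENY
  req#9 t=9s: DENY
  req#10 t=11s: ALLOW
  req#11 t=12s: ALLOW
  req#12 t=13s: DENY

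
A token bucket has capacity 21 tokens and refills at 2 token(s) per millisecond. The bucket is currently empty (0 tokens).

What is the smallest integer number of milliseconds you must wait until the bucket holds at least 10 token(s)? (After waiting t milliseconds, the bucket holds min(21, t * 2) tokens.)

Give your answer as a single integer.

Answer: 5

Derivation:
Need t * 2 >= 10, so t >= 10/2.
Smallest integer t = ceil(10/2) = 5.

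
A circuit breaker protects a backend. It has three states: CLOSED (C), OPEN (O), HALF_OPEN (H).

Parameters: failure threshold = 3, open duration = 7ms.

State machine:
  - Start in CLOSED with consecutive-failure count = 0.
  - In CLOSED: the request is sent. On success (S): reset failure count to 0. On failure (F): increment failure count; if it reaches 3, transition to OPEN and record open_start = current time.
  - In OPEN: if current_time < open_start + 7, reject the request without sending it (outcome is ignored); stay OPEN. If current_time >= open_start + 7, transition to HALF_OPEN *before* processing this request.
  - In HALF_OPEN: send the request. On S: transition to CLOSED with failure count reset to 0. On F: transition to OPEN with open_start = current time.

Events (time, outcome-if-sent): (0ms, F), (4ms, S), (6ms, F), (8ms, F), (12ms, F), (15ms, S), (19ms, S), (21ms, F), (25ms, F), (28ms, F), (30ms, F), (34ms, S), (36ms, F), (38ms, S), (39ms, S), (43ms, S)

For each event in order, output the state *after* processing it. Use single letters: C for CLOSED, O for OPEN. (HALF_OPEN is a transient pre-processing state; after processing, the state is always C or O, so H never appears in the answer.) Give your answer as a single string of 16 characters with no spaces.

Answer: CCCCOOCCCOOOOOOC

Derivation:
State after each event:
  event#1 t=0ms outcome=F: state=CLOSED
  event#2 t=4ms outcome=S: state=CLOSED
  event#3 t=6ms outcome=F: state=CLOSED
  event#4 t=8ms outcome=F: state=CLOSED
  event#5 t=12ms outcome=F: state=OPEN
  event#6 t=15ms outcome=S: state=OPEN
  event#7 t=19ms outcome=S: state=CLOSED
  event#8 t=21ms outcome=F: state=CLOSED
  event#9 t=25ms outcome=F: state=CLOSED
  event#10 t=28ms outcome=F: state=OPEN
  event#11 t=30ms outcome=F: state=OPEN
  event#12 t=34ms outcome=S: state=OPEN
  event#13 t=36ms outcome=F: state=OPEN
  event#14 t=38ms outcome=S: state=OPEN
  event#15 t=39ms outcome=S: state=OPEN
  event#16 t=43ms outcome=S: state=CLOSED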